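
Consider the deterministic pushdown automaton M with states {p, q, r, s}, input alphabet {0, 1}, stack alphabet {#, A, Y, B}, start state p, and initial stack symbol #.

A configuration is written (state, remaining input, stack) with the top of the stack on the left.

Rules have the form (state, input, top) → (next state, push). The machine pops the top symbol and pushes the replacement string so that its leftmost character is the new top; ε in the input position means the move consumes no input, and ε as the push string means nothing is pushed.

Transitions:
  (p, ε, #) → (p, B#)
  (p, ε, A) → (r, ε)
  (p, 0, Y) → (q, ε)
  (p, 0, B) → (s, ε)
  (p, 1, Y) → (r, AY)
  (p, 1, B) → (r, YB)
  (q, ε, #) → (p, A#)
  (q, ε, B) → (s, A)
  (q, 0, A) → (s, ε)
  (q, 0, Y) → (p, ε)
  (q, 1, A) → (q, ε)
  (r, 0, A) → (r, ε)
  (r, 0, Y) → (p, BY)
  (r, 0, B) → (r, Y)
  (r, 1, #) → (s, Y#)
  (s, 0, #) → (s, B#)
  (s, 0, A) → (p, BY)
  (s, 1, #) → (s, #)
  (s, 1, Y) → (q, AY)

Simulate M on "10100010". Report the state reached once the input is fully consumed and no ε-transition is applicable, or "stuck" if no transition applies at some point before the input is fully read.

(p, 10100010, #)
  ε-move, top #: go to p, push B# → (p, 10100010, B#)
  read 1, top B: go to r, push YB → (r, 0100010, YB#)
  read 0, top Y: go to p, push BY → (p, 100010, BYB#)
  read 1, top B: go to r, push YB → (r, 00010, YBYB#)
  read 0, top Y: go to p, push BY → (p, 0010, BYBYB#)
  read 0, top B: go to s, push ε → (s, 010, YBYB#)
No transition for (s, 0, top Y); M blocks with input 010 remaining.

stuck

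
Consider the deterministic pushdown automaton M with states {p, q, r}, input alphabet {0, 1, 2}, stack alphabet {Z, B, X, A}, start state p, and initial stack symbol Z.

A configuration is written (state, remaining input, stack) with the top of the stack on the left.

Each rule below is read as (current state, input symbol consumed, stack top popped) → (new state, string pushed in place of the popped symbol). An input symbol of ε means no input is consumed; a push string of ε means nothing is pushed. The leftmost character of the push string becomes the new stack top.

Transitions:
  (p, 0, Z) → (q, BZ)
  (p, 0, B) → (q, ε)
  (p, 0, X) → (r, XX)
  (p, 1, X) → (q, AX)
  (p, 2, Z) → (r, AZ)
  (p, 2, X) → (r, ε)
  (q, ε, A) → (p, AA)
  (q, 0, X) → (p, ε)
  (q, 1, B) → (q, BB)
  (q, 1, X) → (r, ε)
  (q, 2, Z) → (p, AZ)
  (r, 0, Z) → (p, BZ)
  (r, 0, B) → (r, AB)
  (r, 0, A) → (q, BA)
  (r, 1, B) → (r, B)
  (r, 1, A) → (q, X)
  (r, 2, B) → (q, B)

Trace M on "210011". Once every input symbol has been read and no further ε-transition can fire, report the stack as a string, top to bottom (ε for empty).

BBBZ

(p, 210011, Z) ⊢ (r, 10011, AZ) ⊢ (q, 0011, XZ) ⊢ (p, 011, Z) ⊢ (q, 11, BZ) ⊢ (q, 1, BBZ) ⊢ (q, ε, BBBZ)
All input consumed in state q with stack BBBZ.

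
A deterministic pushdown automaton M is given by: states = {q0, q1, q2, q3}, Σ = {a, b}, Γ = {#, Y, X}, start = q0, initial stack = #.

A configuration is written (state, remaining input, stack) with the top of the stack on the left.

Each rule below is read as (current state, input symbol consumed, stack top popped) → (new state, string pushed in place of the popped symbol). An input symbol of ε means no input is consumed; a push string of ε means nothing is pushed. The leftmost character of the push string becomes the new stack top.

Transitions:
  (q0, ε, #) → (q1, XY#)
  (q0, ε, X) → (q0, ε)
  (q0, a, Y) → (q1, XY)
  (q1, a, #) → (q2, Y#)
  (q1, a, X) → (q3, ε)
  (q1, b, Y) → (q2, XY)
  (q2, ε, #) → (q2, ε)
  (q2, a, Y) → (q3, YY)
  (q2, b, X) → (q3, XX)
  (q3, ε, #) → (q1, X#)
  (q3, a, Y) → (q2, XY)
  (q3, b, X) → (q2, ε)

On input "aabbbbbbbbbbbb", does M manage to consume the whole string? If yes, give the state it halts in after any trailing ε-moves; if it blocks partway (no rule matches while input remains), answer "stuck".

q2

(q0, aabbbbbbbbbbbb, #)
  ε-move, top #: go to q1, push XY# → (q1, aabbbbbbbbbbbb, XY#)
  read a, top X: go to q3, push ε → (q3, abbbbbbbbbbbb, Y#)
  read a, top Y: go to q2, push XY → (q2, bbbbbbbbbbbb, XY#)
  read b, top X: go to q3, push XX → (q3, bbbbbbbbbbb, XXY#)
  read b, top X: go to q2, push ε → (q2, bbbbbbbbbb, XY#)
  read b, top X: go to q3, push XX → (q3, bbbbbbbbb, XXY#)
  read b, top X: go to q2, push ε → (q2, bbbbbbbb, XY#)
  read b, top X: go to q3, push XX → (q3, bbbbbbb, XXY#)
  read b, top X: go to q2, push ε → (q2, bbbbbb, XY#)
  read b, top X: go to q3, push XX → (q3, bbbbb, XXY#)
  read b, top X: go to q2, push ε → (q2, bbbb, XY#)
  read b, top X: go to q3, push XX → (q3, bbb, XXY#)
  read b, top X: go to q2, push ε → (q2, bb, XY#)
  read b, top X: go to q3, push XX → (q3, b, XXY#)
  read b, top X: go to q2, push ε → (q2, ε, XY#)
All input consumed; M is in state q2.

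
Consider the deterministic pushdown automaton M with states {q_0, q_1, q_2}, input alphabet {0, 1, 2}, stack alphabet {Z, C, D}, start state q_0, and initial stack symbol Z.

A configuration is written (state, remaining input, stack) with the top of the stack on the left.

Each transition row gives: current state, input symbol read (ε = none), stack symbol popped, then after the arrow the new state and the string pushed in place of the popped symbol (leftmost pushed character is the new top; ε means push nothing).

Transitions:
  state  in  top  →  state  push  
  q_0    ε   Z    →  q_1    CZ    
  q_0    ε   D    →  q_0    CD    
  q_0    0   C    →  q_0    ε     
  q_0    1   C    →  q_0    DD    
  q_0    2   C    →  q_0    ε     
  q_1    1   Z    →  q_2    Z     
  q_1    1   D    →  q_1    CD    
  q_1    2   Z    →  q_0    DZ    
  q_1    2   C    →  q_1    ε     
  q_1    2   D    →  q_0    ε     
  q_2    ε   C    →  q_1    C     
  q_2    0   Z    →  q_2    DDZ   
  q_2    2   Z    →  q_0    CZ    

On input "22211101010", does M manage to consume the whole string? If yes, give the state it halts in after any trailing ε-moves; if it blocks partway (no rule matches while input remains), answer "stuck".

q_0

(q_0, 22211101010, Z)
  ε-move, top Z: go to q_1, push CZ → (q_1, 22211101010, CZ)
  read 2, top C: go to q_1, push ε → (q_1, 2211101010, Z)
  read 2, top Z: go to q_0, push DZ → (q_0, 211101010, DZ)
  ε-move, top D: go to q_0, push CD → (q_0, 211101010, CDZ)
  read 2, top C: go to q_0, push ε → (q_0, 11101010, DZ)
  ε-move, top D: go to q_0, push CD → (q_0, 11101010, CDZ)
  read 1, top C: go to q_0, push DD → (q_0, 1101010, DDDZ)
  ε-move, top D: go to q_0, push CD → (q_0, 1101010, CDDDZ)
  read 1, top C: go to q_0, push DD → (q_0, 101010, DDDDDZ)
  ε-move, top D: go to q_0, push CD → (q_0, 101010, CDDDDDZ)
  read 1, top C: go to q_0, push DD → (q_0, 01010, DDDDDDDZ)
  ε-move, top D: go to q_0, push CD → (q_0, 01010, CDDDDDDDZ)
  read 0, top C: go to q_0, push ε → (q_0, 1010, DDDDDDDZ)
  ε-move, top D: go to q_0, push CD → (q_0, 1010, CDDDDDDDZ)
  read 1, top C: go to q_0, push DD → (q_0, 010, DDDDDDDDDZ)
  ε-move, top D: go to q_0, push CD → (q_0, 010, CDDDDDDDDDZ)
  read 0, top C: go to q_0, push ε → (q_0, 10, DDDDDDDDDZ)
  ε-move, top D: go to q_0, push CD → (q_0, 10, CDDDDDDDDDZ)
  read 1, top C: go to q_0, push DD → (q_0, 0, DDDDDDDDDDDZ)
  ε-move, top D: go to q_0, push CD → (q_0, 0, CDDDDDDDDDDDZ)
  read 0, top C: go to q_0, push ε → (q_0, ε, DDDDDDDDDDDZ)
  ε-move, top D: go to q_0, push CD → (q_0, ε, CDDDDDDDDDDDZ)
All input consumed; M is in state q_0.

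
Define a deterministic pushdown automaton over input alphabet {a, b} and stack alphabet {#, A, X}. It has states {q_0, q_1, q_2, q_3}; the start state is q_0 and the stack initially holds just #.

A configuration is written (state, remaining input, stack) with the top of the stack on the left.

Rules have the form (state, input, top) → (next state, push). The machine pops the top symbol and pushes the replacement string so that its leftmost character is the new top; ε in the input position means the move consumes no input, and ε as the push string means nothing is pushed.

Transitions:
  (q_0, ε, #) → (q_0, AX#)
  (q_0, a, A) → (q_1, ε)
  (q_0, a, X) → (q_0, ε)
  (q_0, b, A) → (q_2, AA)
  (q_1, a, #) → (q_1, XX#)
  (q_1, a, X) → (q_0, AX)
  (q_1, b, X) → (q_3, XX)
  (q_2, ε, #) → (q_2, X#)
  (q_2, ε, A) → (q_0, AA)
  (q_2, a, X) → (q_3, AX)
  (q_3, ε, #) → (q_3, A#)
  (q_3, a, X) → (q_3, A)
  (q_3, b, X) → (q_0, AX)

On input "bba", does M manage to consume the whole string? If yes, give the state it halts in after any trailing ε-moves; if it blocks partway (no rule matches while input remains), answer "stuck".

(q_0, bba, #)
  ε-move, top #: go to q_0, push AX# → (q_0, bba, AX#)
  read b, top A: go to q_2, push AA → (q_2, ba, AAX#)
  ε-move, top A: go to q_0, push AA → (q_0, ba, AAAX#)
  read b, top A: go to q_2, push AA → (q_2, a, AAAAX#)
  ε-move, top A: go to q_0, push AA → (q_0, a, AAAAAX#)
  read a, top A: go to q_1, push ε → (q_1, ε, AAAAX#)
All input consumed; M is in state q_1.

q_1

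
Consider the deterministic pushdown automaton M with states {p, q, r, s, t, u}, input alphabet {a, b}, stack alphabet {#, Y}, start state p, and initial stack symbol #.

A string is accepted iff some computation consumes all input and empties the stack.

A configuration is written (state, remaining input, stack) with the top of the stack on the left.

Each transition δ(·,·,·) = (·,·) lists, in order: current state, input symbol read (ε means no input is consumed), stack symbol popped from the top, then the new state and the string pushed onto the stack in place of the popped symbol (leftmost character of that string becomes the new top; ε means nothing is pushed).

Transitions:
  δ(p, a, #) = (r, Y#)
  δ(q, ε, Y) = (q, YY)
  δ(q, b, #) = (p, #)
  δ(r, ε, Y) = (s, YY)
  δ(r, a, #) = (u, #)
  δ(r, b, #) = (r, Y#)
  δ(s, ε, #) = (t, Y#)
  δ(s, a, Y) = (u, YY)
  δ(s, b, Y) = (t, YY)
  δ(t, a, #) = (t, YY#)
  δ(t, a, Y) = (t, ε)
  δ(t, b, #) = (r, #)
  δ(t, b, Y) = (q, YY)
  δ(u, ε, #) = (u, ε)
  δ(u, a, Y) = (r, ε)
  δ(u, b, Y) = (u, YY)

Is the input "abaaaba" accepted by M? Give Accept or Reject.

Accept

(p, abaaaba, #)
  read a, top #: go to r, push Y# → (r, baaaba, Y#)
  ε-move, top Y: go to s, push YY → (s, baaaba, YY#)
  read b, top Y: go to t, push YY → (t, aaaba, YYY#)
  read a, top Y: go to t, push ε → (t, aaba, YY#)
  read a, top Y: go to t, push ε → (t, aba, Y#)
  read a, top Y: go to t, push ε → (t, ba, #)
  read b, top #: go to r, push # → (r, a, #)
  read a, top #: go to u, push # → (u, ε, #)
  ε-move, top #: go to u, push ε → (u, ε, ε)
All input consumed and the stack is empty.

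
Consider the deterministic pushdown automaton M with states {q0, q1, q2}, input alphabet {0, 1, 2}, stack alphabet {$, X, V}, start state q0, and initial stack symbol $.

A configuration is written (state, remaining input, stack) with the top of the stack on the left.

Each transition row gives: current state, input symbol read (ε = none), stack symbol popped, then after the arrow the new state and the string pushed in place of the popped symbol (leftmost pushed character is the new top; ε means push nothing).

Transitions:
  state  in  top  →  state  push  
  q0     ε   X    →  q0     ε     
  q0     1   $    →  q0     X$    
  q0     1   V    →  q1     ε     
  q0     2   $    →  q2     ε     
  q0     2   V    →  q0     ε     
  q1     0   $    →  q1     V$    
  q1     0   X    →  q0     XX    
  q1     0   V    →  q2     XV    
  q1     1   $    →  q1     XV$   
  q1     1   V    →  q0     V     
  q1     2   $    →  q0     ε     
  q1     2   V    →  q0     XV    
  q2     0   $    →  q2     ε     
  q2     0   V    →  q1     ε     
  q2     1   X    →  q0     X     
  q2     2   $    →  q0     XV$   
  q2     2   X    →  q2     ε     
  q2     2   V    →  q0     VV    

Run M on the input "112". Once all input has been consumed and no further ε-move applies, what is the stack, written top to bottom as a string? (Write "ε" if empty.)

ε

(q0, 112, $)
  read 1, top $: go to q0, push X$ → (q0, 12, X$)
  ε-move, top X: go to q0, push ε → (q0, 12, $)
  read 1, top $: go to q0, push X$ → (q0, 2, X$)
  ε-move, top X: go to q0, push ε → (q0, 2, $)
  read 2, top $: go to q2, push ε → (q2, ε, ε)
All input consumed in state q2 with stack ε.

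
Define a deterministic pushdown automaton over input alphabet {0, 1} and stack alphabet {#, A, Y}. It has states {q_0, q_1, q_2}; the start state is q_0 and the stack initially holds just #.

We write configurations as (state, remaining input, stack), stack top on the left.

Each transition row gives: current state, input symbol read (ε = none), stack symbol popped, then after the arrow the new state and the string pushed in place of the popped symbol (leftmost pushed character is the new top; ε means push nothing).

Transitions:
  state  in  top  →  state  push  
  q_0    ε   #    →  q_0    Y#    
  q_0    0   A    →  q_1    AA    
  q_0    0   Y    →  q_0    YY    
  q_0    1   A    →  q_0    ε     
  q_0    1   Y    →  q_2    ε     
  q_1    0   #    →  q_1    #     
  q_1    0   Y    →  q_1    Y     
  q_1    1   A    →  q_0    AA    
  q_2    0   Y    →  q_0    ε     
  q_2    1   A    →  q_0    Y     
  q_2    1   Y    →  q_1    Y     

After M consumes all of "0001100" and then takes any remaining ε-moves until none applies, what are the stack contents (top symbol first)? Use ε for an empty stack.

YYY#

(q_0, 0001100, #)
  ε-move, top #: go to q_0, push Y# → (q_0, 0001100, Y#)
  read 0, top Y: go to q_0, push YY → (q_0, 001100, YY#)
  read 0, top Y: go to q_0, push YY → (q_0, 01100, YYY#)
  read 0, top Y: go to q_0, push YY → (q_0, 1100, YYYY#)
  read 1, top Y: go to q_2, push ε → (q_2, 100, YYY#)
  read 1, top Y: go to q_1, push Y → (q_1, 00, YYY#)
  read 0, top Y: go to q_1, push Y → (q_1, 0, YYY#)
  read 0, top Y: go to q_1, push Y → (q_1, ε, YYY#)
All input consumed in state q_1 with stack YYY#.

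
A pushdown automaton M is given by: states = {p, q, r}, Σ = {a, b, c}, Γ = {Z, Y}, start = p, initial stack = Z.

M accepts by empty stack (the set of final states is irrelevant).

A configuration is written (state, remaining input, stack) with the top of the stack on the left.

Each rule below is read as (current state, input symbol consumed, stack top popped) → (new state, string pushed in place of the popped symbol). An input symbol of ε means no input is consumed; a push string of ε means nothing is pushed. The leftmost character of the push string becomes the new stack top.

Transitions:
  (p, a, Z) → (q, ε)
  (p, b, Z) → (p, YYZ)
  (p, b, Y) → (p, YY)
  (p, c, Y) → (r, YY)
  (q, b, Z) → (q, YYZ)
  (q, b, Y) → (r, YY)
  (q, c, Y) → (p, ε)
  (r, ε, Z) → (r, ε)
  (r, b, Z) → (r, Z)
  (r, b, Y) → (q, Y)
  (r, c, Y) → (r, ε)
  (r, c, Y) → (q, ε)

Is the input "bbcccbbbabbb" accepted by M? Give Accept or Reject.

Reject

No computation consumes all input and empties the stack.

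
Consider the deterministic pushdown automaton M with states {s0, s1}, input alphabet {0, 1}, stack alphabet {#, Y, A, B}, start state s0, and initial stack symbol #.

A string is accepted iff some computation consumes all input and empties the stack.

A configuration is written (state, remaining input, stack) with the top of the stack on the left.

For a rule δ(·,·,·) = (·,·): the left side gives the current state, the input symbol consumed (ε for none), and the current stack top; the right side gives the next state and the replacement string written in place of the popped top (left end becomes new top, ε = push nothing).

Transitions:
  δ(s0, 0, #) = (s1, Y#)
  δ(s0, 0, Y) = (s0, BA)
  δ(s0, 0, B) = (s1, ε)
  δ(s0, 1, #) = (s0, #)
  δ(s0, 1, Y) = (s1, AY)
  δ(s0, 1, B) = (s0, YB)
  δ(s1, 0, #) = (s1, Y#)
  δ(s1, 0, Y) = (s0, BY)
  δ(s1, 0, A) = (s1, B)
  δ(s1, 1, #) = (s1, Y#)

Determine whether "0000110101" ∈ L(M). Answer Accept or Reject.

Reject

(s0, 0000110101, #)
  read 0, top #: go to s1, push Y# → (s1, 000110101, Y#)
  read 0, top Y: go to s0, push BY → (s0, 00110101, BY#)
  read 0, top B: go to s1, push ε → (s1, 0110101, Y#)
  read 0, top Y: go to s0, push BY → (s0, 110101, BY#)
  read 1, top B: go to s0, push YB → (s0, 10101, YBY#)
  read 1, top Y: go to s1, push AY → (s1, 0101, AYBY#)
  read 0, top A: go to s1, push B → (s1, 101, BYBY#)
No transition applies at (s1, 101, BYBY#); input not fully consumed.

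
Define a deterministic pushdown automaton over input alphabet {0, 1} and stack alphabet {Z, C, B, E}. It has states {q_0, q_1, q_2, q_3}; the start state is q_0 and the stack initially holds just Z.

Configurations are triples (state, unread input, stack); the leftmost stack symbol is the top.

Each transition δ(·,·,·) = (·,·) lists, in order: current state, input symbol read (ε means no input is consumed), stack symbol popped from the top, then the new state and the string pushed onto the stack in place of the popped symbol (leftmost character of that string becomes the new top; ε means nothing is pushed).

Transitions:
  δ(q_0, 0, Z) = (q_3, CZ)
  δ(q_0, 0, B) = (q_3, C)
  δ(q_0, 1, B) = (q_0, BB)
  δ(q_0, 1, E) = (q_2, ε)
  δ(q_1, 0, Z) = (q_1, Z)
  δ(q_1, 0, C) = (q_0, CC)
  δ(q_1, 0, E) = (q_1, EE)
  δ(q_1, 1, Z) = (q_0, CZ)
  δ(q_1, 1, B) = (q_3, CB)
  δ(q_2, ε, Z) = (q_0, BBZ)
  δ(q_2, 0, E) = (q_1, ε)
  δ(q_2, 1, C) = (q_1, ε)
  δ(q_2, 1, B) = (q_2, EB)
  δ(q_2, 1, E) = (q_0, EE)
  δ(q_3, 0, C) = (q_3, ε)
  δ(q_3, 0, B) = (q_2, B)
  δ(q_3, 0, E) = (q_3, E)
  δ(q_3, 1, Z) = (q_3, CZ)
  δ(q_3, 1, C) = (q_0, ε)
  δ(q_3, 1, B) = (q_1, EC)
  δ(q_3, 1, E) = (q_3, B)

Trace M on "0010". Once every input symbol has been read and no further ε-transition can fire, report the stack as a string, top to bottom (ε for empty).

Z

(q_0, 0010, Z)
  read 0, top Z: go to q_3, push CZ → (q_3, 010, CZ)
  read 0, top C: go to q_3, push ε → (q_3, 10, Z)
  read 1, top Z: go to q_3, push CZ → (q_3, 0, CZ)
  read 0, top C: go to q_3, push ε → (q_3, ε, Z)
All input consumed in state q_3 with stack Z.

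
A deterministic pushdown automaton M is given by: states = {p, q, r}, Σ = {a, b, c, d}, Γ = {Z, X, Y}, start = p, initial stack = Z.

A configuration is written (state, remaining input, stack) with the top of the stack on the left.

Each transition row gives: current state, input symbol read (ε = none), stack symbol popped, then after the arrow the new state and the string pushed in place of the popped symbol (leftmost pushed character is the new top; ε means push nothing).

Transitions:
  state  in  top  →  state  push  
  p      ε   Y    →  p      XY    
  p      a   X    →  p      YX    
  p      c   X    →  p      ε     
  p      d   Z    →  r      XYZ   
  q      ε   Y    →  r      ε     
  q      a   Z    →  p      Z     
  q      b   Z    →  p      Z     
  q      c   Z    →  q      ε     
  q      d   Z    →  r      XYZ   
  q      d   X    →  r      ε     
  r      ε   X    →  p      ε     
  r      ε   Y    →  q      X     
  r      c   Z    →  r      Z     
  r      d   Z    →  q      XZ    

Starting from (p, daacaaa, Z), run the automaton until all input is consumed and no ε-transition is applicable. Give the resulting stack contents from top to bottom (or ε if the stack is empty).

XYXYXYXYXYXYZ

(p, daacaaa, Z)
  read d, top Z: go to r, push XYZ → (r, aacaaa, XYZ)
  ε-move, top X: go to p, push ε → (p, aacaaa, YZ)
  ε-move, top Y: go to p, push XY → (p, aacaaa, XYZ)
  read a, top X: go to p, push YX → (p, acaaa, YXYZ)
  ε-move, top Y: go to p, push XY → (p, acaaa, XYXYZ)
  read a, top X: go to p, push YX → (p, caaa, YXYXYZ)
  ε-move, top Y: go to p, push XY → (p, caaa, XYXYXYZ)
  read c, top X: go to p, push ε → (p, aaa, YXYXYZ)
  ε-move, top Y: go to p, push XY → (p, aaa, XYXYXYZ)
  read a, top X: go to p, push YX → (p, aa, YXYXYXYZ)
  ε-move, top Y: go to p, push XY → (p, aa, XYXYXYXYZ)
  read a, top X: go to p, push YX → (p, a, YXYXYXYXYZ)
  ε-move, top Y: go to p, push XY → (p, a, XYXYXYXYXYZ)
  read a, top X: go to p, push YX → (p, ε, YXYXYXYXYXYZ)
  ε-move, top Y: go to p, push XY → (p, ε, XYXYXYXYXYXYZ)
All input consumed in state p with stack XYXYXYXYXYXYZ.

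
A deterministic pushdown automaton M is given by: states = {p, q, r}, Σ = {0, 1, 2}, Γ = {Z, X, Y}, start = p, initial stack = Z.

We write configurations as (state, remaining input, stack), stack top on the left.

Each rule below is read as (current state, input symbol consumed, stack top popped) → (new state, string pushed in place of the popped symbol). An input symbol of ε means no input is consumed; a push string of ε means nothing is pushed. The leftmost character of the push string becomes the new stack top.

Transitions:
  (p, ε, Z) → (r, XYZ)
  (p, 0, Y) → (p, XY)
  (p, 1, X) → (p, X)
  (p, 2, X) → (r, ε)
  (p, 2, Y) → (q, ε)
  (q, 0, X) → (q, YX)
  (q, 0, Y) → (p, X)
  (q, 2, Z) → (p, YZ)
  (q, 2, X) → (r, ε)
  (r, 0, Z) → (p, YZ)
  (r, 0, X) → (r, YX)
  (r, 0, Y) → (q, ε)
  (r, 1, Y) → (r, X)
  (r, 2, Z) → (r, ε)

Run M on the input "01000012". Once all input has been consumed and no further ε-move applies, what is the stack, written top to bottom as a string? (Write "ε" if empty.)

XXYZ

(p, 01000012, Z)
  ε-move, top Z: go to r, push XYZ → (r, 01000012, XYZ)
  read 0, top X: go to r, push YX → (r, 1000012, YXYZ)
  read 1, top Y: go to r, push X → (r, 000012, XXYZ)
  read 0, top X: go to r, push YX → (r, 00012, YXXYZ)
  read 0, top Y: go to q, push ε → (q, 0012, XXYZ)
  read 0, top X: go to q, push YX → (q, 012, YXXYZ)
  read 0, top Y: go to p, push X → (p, 12, XXXYZ)
  read 1, top X: go to p, push X → (p, 2, XXXYZ)
  read 2, top X: go to r, push ε → (r, ε, XXYZ)
All input consumed in state r with stack XXYZ.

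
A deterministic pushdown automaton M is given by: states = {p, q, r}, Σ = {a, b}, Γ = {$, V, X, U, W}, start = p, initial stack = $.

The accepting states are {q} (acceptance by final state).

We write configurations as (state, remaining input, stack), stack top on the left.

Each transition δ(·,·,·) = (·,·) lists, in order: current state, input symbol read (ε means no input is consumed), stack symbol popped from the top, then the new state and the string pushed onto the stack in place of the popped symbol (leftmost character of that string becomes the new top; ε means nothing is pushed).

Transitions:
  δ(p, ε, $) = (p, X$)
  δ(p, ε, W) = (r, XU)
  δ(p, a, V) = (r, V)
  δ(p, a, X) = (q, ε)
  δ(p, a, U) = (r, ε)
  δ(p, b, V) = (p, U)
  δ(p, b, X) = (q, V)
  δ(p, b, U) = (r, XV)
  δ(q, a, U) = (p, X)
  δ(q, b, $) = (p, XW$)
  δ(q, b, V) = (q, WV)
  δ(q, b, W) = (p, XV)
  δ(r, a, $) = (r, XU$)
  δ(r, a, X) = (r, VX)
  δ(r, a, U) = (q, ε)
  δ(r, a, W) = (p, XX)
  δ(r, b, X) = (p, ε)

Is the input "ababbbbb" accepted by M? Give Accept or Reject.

Accept

(p, ababbbbb, $) ⊢ (p, ababbbbb, X$) ⊢ (q, babbbbb, $) ⊢ (p, abbbbb, XW$) ⊢ (q, bbbbb, W$) ⊢ (p, bbbb, XV$) ⊢ (q, bbb, VV$) ⊢ (q, bb, WVV$) ⊢ (p, b, XVVV$) ⊢ (q, ε, VVVV$)
All input consumed; state q ∈ F.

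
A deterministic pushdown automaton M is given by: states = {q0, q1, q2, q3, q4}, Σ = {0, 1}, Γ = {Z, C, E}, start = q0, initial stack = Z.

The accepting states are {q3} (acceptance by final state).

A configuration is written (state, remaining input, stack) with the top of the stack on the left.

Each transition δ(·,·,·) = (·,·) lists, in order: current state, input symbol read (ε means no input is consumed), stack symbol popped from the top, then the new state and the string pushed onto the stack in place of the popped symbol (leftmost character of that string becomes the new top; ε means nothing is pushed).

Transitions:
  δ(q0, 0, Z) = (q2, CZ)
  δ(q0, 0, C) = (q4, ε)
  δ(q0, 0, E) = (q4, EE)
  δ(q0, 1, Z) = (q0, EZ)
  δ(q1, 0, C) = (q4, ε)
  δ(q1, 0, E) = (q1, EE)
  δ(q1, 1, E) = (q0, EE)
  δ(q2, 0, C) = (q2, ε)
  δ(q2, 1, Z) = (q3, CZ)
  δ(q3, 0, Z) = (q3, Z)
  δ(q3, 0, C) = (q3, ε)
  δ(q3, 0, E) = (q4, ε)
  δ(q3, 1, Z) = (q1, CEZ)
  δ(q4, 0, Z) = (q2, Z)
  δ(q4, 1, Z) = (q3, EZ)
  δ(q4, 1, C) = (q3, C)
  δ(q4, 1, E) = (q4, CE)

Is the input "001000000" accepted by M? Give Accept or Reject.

(q0, 001000000, Z) ⊢ (q2, 01000000, CZ) ⊢ (q2, 1000000, Z) ⊢ (q3, 000000, CZ) ⊢ (q3, 00000, Z) ⊢ (q3, 0000, Z) ⊢ (q3, 000, Z) ⊢ (q3, 00, Z) ⊢ (q3, 0, Z) ⊢ (q3, ε, Z)
All input consumed; state q3 ∈ F.

Accept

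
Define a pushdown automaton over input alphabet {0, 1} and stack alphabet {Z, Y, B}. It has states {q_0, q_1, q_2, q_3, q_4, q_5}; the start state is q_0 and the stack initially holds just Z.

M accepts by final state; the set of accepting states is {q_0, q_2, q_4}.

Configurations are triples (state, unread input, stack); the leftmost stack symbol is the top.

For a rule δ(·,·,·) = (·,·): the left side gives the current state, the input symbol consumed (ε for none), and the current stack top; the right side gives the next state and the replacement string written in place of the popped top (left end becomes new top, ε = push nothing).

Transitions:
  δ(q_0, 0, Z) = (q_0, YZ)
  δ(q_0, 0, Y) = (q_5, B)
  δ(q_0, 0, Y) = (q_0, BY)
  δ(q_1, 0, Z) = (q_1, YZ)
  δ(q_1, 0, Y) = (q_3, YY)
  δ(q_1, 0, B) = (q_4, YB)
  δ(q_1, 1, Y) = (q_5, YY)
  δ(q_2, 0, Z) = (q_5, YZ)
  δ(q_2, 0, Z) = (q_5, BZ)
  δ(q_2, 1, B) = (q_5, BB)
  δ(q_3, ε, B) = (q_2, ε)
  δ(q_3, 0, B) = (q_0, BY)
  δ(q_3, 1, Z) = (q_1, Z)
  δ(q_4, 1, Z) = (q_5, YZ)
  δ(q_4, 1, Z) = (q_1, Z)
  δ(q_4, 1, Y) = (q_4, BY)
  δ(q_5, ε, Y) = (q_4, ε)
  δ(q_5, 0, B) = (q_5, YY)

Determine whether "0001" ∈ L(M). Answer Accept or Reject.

One accepting computation: (q_0, 0001, Z) ⊢ (q_0, 001, YZ) ⊢ (q_5, 01, BZ) ⊢ (q_5, 1, YYZ) ⊢ (q_4, 1, YZ) ⊢ (q_4, ε, BYZ)
All input consumed and state q_4 ∈ F.

Accept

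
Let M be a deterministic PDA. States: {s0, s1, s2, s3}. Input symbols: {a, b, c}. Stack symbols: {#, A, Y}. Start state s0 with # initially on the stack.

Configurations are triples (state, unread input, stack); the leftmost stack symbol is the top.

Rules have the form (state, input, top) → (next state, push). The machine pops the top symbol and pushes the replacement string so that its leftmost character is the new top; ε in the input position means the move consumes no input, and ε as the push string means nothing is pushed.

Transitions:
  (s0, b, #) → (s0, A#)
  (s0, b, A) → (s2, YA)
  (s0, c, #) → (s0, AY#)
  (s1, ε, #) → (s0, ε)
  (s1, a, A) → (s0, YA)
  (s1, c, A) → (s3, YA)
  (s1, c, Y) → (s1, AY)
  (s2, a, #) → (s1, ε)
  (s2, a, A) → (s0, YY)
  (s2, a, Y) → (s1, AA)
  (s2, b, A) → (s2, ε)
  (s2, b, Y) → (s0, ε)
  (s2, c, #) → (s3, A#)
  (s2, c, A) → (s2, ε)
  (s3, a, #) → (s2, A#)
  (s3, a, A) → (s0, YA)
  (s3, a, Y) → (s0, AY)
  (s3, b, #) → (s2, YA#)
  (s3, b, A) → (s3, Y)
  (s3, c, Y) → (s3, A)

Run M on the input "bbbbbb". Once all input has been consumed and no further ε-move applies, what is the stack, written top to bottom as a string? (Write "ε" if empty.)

YA#

(s0, bbbbbb, #) ⊢ (s0, bbbbb, A#) ⊢ (s2, bbbb, YA#) ⊢ (s0, bbb, A#) ⊢ (s2, bb, YA#) ⊢ (s0, b, A#) ⊢ (s2, ε, YA#)
All input consumed in state s2 with stack YA#.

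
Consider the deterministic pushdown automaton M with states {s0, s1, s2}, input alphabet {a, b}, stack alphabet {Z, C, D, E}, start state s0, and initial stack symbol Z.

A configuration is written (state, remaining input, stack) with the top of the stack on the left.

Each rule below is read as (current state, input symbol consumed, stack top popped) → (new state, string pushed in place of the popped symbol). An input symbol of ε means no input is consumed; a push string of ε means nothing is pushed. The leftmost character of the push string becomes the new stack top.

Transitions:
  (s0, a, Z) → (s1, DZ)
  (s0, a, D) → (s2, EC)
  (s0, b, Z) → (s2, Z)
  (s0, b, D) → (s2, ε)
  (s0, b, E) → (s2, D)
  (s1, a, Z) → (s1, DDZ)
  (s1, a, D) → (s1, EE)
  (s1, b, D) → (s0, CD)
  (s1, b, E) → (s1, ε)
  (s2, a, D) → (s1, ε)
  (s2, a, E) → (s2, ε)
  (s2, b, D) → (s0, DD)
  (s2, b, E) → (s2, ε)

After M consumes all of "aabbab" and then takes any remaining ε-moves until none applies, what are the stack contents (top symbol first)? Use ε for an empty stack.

CDDZ

(s0, aabbab, Z)
  read a, top Z: go to s1, push DZ → (s1, abbab, DZ)
  read a, top D: go to s1, push EE → (s1, bbab, EEZ)
  read b, top E: go to s1, push ε → (s1, bab, EZ)
  read b, top E: go to s1, push ε → (s1, ab, Z)
  read a, top Z: go to s1, push DDZ → (s1, b, DDZ)
  read b, top D: go to s0, push CD → (s0, ε, CDDZ)
All input consumed in state s0 with stack CDDZ.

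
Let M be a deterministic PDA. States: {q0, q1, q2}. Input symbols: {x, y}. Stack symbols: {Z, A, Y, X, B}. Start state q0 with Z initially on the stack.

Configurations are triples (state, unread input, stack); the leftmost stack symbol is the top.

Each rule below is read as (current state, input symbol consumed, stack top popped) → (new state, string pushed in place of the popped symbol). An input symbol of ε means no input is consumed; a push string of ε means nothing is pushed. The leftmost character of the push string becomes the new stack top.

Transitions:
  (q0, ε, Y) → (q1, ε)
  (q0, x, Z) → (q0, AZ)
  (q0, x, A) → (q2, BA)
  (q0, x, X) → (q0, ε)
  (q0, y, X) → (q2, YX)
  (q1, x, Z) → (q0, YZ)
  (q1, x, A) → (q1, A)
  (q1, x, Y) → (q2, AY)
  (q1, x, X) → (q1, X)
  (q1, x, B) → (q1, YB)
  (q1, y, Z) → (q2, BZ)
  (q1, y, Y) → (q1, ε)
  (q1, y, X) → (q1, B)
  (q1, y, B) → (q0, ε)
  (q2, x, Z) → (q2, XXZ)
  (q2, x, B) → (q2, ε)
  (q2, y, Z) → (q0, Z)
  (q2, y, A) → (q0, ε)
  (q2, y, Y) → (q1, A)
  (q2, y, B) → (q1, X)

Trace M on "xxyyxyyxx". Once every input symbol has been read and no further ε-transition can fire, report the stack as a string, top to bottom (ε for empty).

(q0, xxyyxyyxx, Z)
  read x, top Z: go to q0, push AZ → (q0, xyyxyyxx, AZ)
  read x, top A: go to q2, push BA → (q2, yyxyyxx, BAZ)
  read y, top B: go to q1, push X → (q1, yxyyxx, XAZ)
  read y, top X: go to q1, push B → (q1, xyyxx, BAZ)
  read x, top B: go to q1, push YB → (q1, yyxx, YBAZ)
  read y, top Y: go to q1, push ε → (q1, yxx, BAZ)
  read y, top B: go to q0, push ε → (q0, xx, AZ)
  read x, top A: go to q2, push BA → (q2, x, BAZ)
  read x, top B: go to q2, push ε → (q2, ε, AZ)
All input consumed in state q2 with stack AZ.

AZ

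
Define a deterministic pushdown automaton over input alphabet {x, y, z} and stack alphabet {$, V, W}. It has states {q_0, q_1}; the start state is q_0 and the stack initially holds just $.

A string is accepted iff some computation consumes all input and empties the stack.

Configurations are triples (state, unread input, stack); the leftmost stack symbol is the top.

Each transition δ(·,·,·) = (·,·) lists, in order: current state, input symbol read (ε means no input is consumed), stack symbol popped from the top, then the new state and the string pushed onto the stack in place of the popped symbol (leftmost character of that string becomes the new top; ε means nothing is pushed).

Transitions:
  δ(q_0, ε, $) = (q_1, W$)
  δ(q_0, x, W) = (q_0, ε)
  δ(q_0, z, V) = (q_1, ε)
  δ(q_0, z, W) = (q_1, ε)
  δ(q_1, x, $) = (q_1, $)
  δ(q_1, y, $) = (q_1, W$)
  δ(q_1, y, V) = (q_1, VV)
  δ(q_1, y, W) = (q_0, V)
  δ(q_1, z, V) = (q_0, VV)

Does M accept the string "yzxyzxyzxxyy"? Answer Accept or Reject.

Reject

(q_0, yzxyzxyzxxyy, $)
  ε-move, top $: go to q_1, push W$ → (q_1, yzxyzxyzxxyy, W$)
  read y, top W: go to q_0, push V → (q_0, zxyzxyzxxyy, V$)
  read z, top V: go to q_1, push ε → (q_1, xyzxyzxxyy, $)
  read x, top $: go to q_1, push $ → (q_1, yzxyzxxyy, $)
  read y, top $: go to q_1, push W$ → (q_1, zxyzxxyy, W$)
No transition applies at (q_1, zxyzxxyy, W$); input not fully consumed.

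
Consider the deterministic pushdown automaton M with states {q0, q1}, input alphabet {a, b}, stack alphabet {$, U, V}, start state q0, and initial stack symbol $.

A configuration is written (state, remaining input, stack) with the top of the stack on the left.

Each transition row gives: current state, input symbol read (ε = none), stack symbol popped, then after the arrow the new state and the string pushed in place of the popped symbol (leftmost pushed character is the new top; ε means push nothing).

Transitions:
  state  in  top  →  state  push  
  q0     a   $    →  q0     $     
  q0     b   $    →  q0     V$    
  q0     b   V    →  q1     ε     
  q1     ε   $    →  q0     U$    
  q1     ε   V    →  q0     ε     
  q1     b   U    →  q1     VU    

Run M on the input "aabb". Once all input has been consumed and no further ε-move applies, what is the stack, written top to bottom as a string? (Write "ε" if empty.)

(q0, aabb, $)
  read a, top $: go to q0, push $ → (q0, abb, $)
  read a, top $: go to q0, push $ → (q0, bb, $)
  read b, top $: go to q0, push V$ → (q0, b, V$)
  read b, top V: go to q1, push ε → (q1, ε, $)
  ε-move, top $: go to q0, push U$ → (q0, ε, U$)
All input consumed in state q0 with stack U$.

U$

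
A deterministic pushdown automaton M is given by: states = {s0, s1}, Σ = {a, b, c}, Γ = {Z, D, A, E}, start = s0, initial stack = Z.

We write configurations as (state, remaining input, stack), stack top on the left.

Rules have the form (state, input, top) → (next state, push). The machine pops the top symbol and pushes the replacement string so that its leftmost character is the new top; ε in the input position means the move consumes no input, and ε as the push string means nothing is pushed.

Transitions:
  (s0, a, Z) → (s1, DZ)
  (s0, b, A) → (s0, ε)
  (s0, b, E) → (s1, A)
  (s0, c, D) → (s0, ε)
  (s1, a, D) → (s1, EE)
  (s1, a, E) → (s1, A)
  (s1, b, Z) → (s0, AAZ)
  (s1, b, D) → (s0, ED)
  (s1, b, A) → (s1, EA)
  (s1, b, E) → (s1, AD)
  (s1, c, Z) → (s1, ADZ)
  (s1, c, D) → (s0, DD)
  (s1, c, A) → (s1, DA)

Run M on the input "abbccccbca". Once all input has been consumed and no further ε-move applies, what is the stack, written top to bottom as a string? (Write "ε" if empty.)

(s0, abbccccbca, Z)
  read a, top Z: go to s1, push DZ → (s1, bbccccbca, DZ)
  read b, top D: go to s0, push ED → (s0, bccccbca, EDZ)
  read b, top E: go to s1, push A → (s1, ccccbca, ADZ)
  read c, top A: go to s1, push DA → (s1, cccbca, DADZ)
  read c, top D: go to s0, push DD → (s0, ccbca, DDADZ)
  read c, top D: go to s0, push ε → (s0, cbca, DADZ)
  read c, top D: go to s0, push ε → (s0, bca, ADZ)
  read b, top A: go to s0, push ε → (s0, ca, DZ)
  read c, top D: go to s0, push ε → (s0, a, Z)
  read a, top Z: go to s1, push DZ → (s1, ε, DZ)
All input consumed in state s1 with stack DZ.

DZ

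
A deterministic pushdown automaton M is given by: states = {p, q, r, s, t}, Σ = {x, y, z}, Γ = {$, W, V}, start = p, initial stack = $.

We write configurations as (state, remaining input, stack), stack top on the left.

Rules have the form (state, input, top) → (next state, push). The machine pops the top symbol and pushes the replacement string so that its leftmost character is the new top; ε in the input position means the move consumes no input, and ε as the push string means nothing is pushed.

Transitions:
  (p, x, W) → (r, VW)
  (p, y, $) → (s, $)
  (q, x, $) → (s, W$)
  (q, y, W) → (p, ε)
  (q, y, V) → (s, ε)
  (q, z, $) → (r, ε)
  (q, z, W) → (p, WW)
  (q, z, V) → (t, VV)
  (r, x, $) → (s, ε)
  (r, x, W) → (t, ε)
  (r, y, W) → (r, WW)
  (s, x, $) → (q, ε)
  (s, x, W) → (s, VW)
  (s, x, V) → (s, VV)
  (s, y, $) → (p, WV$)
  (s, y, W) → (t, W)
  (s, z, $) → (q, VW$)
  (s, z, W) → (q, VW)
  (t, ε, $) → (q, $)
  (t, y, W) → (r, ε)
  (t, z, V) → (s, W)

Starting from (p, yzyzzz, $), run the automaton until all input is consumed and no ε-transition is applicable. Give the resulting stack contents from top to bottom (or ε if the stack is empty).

WVW$

(p, yzyzzz, $) ⊢ (s, zyzzz, $) ⊢ (q, yzzz, VW$) ⊢ (s, zzz, W$) ⊢ (q, zz, VW$) ⊢ (t, z, VVW$) ⊢ (s, ε, WVW$)
All input consumed in state s with stack WVW$.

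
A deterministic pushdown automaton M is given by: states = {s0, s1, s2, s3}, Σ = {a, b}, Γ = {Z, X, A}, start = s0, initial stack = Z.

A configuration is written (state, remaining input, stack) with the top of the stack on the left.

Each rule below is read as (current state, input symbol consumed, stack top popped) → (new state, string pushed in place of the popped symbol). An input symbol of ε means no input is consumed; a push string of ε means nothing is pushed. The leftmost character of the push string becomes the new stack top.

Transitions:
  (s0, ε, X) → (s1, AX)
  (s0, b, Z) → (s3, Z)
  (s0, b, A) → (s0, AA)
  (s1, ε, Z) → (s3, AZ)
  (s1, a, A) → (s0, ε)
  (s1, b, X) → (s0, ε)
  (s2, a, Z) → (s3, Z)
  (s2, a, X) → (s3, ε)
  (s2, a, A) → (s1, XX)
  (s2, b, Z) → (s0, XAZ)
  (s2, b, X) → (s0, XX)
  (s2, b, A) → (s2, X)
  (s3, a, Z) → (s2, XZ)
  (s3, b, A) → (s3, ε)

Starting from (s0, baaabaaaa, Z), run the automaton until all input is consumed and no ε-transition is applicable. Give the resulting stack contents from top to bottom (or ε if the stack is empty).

AXXZ

(s0, baaabaaaa, Z)
  read b, top Z: go to s3, push Z → (s3, aaabaaaa, Z)
  read a, top Z: go to s2, push XZ → (s2, aabaaaa, XZ)
  read a, top X: go to s3, push ε → (s3, abaaaa, Z)
  read a, top Z: go to s2, push XZ → (s2, baaaa, XZ)
  read b, top X: go to s0, push XX → (s0, aaaa, XXZ)
  ε-move, top X: go to s1, push AX → (s1, aaaa, AXXZ)
  read a, top A: go to s0, push ε → (s0, aaa, XXZ)
  ε-move, top X: go to s1, push AX → (s1, aaa, AXXZ)
  read a, top A: go to s0, push ε → (s0, aa, XXZ)
  ε-move, top X: go to s1, push AX → (s1, aa, AXXZ)
  read a, top A: go to s0, push ε → (s0, a, XXZ)
  ε-move, top X: go to s1, push AX → (s1, a, AXXZ)
  read a, top A: go to s0, push ε → (s0, ε, XXZ)
  ε-move, top X: go to s1, push AX → (s1, ε, AXXZ)
All input consumed in state s1 with stack AXXZ.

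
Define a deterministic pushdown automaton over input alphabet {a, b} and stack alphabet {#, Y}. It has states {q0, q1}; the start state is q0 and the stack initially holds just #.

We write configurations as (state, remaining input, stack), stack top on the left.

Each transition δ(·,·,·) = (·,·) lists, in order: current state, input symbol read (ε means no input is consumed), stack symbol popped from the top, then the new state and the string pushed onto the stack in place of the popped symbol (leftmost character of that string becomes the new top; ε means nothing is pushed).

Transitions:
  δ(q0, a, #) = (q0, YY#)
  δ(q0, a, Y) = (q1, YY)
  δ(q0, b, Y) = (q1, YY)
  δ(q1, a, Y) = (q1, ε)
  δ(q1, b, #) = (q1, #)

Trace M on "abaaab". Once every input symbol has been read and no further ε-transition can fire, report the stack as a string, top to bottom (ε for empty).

(q0, abaaab, #)
  read a, top #: go to q0, push YY# → (q0, baaab, YY#)
  read b, top Y: go to q1, push YY → (q1, aaab, YYY#)
  read a, top Y: go to q1, push ε → (q1, aab, YY#)
  read a, top Y: go to q1, push ε → (q1, ab, Y#)
  read a, top Y: go to q1, push ε → (q1, b, #)
  read b, top #: go to q1, push # → (q1, ε, #)
All input consumed in state q1 with stack #.

#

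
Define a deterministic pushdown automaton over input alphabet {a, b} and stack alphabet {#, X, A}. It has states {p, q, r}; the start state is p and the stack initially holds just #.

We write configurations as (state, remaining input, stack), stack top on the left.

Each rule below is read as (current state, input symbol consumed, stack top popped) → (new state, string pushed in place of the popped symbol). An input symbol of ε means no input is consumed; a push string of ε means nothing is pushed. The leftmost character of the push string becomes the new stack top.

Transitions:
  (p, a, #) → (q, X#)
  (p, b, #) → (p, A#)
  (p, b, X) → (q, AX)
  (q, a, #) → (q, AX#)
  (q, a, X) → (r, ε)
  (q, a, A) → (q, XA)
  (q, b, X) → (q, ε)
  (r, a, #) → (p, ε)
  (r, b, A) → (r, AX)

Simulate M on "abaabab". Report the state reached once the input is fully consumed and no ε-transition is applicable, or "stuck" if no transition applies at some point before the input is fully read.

(p, abaabab, #)
  read a, top #: go to q, push X# → (q, baabab, X#)
  read b, top X: go to q, push ε → (q, aabab, #)
  read a, top #: go to q, push AX# → (q, abab, AX#)
  read a, top A: go to q, push XA → (q, bab, XAX#)
  read b, top X: go to q, push ε → (q, ab, AX#)
  read a, top A: go to q, push XA → (q, b, XAX#)
  read b, top X: go to q, push ε → (q, ε, AX#)
All input consumed; M is in state q.

q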